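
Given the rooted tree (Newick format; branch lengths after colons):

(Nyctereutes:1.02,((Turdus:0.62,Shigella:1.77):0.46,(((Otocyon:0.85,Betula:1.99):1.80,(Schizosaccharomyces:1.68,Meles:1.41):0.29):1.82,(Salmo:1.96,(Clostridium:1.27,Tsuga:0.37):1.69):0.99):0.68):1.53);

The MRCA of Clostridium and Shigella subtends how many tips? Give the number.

9

The MRCA of Clostridium and Shigella is the node subtending ((Turdus,Shigella),(((Otocyon,Betula),(Schizosaccharomyces,Meles)),(Salmo,(Clostridium,Tsuga)))).
That clade contains 9 terminal taxa: Betula, Clostridium, Meles, Otocyon, Salmo, Schizosaccharomyces, Shigella, Tsuga, Turdus.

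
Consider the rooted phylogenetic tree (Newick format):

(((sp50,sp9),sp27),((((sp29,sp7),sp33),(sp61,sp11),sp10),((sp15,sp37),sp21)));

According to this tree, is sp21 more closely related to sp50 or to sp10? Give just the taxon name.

The MRCA of sp21 and sp10 subtends ((((sp29,sp7),sp33),(sp61,sp11),sp10),((sp15,sp37),sp21)) (9 taxa).
The MRCA of sp21 and sp50 is the root, subtending the entire tree (12 taxa).
The first is nested inside the second, so sp21 shares a more recent common ancestor with sp10.

sp10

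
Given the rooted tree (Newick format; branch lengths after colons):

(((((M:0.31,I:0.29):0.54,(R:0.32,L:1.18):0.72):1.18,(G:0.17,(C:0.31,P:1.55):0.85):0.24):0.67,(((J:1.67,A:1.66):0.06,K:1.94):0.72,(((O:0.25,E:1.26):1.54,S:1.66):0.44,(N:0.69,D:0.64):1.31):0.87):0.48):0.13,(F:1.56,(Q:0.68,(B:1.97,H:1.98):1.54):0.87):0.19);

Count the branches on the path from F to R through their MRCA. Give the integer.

7

The MRCA of F and R is the root of the tree.
From F up to that node: 2 branches. From R up to the same node: 5 branches. Total: 2 + 5 = 7.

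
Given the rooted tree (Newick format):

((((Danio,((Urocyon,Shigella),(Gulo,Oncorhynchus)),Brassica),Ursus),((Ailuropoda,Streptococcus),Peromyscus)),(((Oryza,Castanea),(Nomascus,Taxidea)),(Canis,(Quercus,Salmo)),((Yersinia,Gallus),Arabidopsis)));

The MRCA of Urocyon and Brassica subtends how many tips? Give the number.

The MRCA of Urocyon and Brassica is the node subtending (Danio,((Urocyon,Shigella),(Gulo,Oncorhynchus)),Brassica).
That clade contains 6 terminal taxa: Brassica, Danio, Gulo, Oncorhynchus, Shigella, Urocyon.

6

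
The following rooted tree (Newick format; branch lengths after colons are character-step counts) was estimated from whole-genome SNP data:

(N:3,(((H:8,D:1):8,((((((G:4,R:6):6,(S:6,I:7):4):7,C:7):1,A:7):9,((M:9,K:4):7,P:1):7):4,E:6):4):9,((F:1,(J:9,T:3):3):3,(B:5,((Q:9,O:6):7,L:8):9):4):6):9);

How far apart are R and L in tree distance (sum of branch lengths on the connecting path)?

73

The path runs R → … → MRCA → … → L; the MRCA is the node subtending (((H,D),((((((G,R),(S,I)),C),A),((M,K),P)),E)),((F,(J,T)),(B,((Q,O),L)))).
Branch lengths along that path: 6 + 6 + 7 + 1 + 9 + 4 + 4 + 9 + 6 + 4 + 9 + 8 = 73.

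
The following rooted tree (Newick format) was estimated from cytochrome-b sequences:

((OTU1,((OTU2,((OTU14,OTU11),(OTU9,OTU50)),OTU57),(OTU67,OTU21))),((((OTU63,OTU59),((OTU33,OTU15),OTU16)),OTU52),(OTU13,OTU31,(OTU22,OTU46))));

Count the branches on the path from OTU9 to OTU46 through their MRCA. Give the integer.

The MRCA of OTU9 and OTU46 is the root of the tree.
From OTU9 up to that node: 6 branches. From OTU46 up to the same node: 4 branches. Total: 6 + 4 = 10.

10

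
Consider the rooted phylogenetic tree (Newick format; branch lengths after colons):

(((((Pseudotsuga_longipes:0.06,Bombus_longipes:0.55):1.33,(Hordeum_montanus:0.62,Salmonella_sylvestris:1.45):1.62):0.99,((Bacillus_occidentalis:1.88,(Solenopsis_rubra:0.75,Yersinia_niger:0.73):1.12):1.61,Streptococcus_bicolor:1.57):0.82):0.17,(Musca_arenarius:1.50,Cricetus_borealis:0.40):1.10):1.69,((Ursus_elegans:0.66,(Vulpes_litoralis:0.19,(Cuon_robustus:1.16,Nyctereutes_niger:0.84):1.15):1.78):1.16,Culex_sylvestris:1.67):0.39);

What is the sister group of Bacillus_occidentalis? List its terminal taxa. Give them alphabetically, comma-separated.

Bacillus_occidentalis attaches to the tree at the node subtending (Bacillus_occidentalis,(Solenopsis_rubra,Yersinia_niger)).
The other lineage descending from that same node — the sister group — is (Solenopsis_rubra,Yersinia_niger); its 2 tips in alphabetical order are the answer.

Solenopsis_rubra, Yersinia_niger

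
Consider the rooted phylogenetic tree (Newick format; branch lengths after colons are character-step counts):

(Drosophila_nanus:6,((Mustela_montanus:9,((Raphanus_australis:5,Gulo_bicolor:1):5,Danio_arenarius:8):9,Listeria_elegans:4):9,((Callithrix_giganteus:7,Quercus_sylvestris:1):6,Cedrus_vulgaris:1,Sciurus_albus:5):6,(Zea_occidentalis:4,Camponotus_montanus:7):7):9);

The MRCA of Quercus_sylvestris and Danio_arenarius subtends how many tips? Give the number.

The MRCA of Quercus_sylvestris and Danio_arenarius is the node subtending ((Mustela_montanus,((Raphanus_australis,Gulo_bicolor),Danio_arenarius),Listeria_elegans),((Callithrix_giganteus,Quercus_sylvestris),Cedrus_vulgaris,Sciurus_albus),(Zea_occidentalis,Camponotus_montanus)).
That clade contains 11 terminal taxa: Callithrix_giganteus, Camponotus_montanus, Cedrus_vulgaris, Danio_arenarius, Gulo_bicolor, Listeria_elegans, Mustela_montanus, Quercus_sylvestris, Raphanus_australis, Sciurus_albus, Zea_occidentalis.

11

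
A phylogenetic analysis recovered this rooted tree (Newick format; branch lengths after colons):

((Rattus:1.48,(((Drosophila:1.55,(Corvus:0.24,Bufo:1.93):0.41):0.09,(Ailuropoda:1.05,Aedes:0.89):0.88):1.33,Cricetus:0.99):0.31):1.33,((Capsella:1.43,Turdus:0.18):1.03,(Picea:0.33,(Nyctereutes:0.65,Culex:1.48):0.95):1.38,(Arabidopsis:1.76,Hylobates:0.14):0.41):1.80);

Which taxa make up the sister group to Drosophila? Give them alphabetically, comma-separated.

Bufo, Corvus

Drosophila attaches to the tree at the node subtending (Drosophila,(Corvus,Bufo)).
The other lineage descending from that same node — the sister group — is (Corvus,Bufo); its 2 tips in alphabetical order are the answer.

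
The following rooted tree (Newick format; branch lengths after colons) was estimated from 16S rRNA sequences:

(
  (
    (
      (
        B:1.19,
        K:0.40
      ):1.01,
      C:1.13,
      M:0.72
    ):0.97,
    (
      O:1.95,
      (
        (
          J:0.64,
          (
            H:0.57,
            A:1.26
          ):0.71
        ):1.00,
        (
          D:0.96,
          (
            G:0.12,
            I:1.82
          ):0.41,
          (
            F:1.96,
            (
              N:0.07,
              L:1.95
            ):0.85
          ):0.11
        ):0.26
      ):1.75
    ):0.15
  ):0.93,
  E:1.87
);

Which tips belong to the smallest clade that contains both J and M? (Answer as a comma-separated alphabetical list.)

Tracing J: it sits inside (J,(H,A)).
Tracing M: it sits inside ((B,K),C,M).
The smallest clade enclosing both is (((B,K),C,M),(O,((J,(H,A)),(D,(G,I),(F,(N,L)))))); the answer is its 14 terminal taxa in alphabetical order.

A, B, C, D, F, G, H, I, J, K, L, M, N, O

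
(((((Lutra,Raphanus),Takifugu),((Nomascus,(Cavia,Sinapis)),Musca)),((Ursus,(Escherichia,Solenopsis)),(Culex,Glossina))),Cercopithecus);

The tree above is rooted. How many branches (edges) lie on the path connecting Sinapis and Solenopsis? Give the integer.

The MRCA of Sinapis and Solenopsis is the node subtending ((((Lutra,Raphanus),Takifugu),((Nomascus,(Cavia,Sinapis)),Musca)),((Ursus,(Escherichia,Solenopsis)),(Culex,Glossina))).
From Sinapis up to that node: 5 branches. From Solenopsis up to the same node: 4 branches. Total: 5 + 4 = 9.

9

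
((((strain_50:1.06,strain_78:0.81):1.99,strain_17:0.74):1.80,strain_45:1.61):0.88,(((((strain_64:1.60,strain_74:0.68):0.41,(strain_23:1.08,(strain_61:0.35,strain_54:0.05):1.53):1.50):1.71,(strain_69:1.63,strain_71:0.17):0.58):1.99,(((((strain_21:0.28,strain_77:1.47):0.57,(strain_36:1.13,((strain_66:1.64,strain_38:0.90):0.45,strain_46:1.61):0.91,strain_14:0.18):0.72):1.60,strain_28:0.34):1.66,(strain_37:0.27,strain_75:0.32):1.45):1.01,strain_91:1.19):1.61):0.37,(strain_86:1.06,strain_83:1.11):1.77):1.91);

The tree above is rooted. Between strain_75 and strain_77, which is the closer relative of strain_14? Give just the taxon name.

The MRCA of strain_14 and strain_77 subtends ((strain_21,strain_77),(strain_36,((strain_66,strain_38),strain_46),strain_14)) (7 taxa).
The MRCA of strain_14 and strain_75 subtends ((((strain_21,strain_77),(strain_36,((strain_66,strain_38),strain_46),strain_14)),strain_28),(strain_37,strain_75)) (10 taxa).
The first is nested inside the second, so strain_14 shares a more recent common ancestor with strain_77.

strain_77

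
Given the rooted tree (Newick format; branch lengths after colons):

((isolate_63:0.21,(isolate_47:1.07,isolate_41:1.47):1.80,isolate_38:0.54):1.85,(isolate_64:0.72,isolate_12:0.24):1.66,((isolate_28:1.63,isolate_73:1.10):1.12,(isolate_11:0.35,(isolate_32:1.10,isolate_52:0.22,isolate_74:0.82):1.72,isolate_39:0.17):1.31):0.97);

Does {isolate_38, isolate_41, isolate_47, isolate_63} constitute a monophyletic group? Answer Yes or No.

The most recent common ancestor of these taxa subtends (isolate_63,(isolate_47,isolate_41),isolate_38).
That clade has exactly 4 tips — every listed taxon and nothing else — so the group is monophyletic.

Yes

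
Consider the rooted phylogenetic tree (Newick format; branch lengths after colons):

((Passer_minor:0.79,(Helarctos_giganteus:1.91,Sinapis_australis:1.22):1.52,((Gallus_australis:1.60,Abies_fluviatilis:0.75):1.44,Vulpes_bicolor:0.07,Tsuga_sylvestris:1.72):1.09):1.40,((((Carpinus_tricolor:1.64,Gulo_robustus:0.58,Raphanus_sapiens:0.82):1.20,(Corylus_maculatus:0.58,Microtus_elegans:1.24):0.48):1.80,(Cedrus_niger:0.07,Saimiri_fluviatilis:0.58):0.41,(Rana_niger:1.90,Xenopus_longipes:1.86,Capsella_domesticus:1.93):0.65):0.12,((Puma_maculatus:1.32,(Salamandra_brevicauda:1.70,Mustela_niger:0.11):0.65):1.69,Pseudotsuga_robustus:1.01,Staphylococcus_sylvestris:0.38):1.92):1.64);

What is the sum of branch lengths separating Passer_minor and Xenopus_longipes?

6.46

The path runs Passer_minor → … → MRCA → … → Xenopus_longipes; the MRCA is the root of the tree.
Branch lengths along that path: 0.79 + 1.40 + 1.64 + 0.12 + 0.65 + 1.86 = 6.46.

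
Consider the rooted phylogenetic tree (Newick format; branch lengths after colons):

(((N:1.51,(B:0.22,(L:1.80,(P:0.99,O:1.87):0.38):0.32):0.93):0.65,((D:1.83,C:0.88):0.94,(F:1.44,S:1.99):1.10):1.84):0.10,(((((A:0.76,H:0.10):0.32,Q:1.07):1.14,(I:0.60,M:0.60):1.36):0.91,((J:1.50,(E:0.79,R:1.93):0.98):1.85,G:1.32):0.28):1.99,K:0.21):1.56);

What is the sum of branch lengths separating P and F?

The path runs P → … → MRCA → … → F; the MRCA is the node subtending ((N,(B,(L,(P,O)))),((D,C),(F,S))).
Branch lengths along that path: 0.99 + 0.38 + 0.32 + 0.93 + 0.65 + 1.84 + 1.10 + 1.44 = 7.65.

7.65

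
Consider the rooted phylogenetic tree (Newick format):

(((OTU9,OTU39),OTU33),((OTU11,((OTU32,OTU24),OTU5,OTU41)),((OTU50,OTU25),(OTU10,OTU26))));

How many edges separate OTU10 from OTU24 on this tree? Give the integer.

The MRCA of OTU10 and OTU24 is the node subtending ((OTU11,((OTU32,OTU24),OTU5,OTU41)),((OTU50,OTU25),(OTU10,OTU26))).
From OTU10 up to that node: 3 branches. From OTU24 up to the same node: 4 branches. Total: 3 + 4 = 7.

7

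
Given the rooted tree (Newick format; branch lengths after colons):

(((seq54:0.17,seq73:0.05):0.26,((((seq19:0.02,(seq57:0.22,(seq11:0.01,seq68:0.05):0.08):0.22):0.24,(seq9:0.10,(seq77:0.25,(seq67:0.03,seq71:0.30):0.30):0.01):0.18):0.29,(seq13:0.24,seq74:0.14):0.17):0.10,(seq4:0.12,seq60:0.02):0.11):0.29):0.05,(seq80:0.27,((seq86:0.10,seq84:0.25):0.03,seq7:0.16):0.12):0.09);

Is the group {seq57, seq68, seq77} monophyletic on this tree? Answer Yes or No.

The MRCA of the listed taxa subtends ((seq19,(seq57,(seq11,seq68))),(seq9,(seq77,(seq67,seq71)))).
That clade also contains seq11, seq19, seq67, seq71, seq9, which are not in the proposed group, so the group is not monophyletic.

No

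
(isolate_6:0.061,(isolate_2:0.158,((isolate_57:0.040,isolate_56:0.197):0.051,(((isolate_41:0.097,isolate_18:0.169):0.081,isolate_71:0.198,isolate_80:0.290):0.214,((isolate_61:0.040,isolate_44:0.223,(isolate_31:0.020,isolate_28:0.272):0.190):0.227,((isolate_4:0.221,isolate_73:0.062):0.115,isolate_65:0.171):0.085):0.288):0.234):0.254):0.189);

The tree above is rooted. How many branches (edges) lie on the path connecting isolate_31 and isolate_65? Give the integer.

The MRCA of isolate_31 and isolate_65 is the node subtending ((isolate_61,isolate_44,(isolate_31,isolate_28)),((isolate_4,isolate_73),isolate_65)).
From isolate_31 up to that node: 3 branches. From isolate_65 up to the same node: 2 branches. Total: 3 + 2 = 5.

5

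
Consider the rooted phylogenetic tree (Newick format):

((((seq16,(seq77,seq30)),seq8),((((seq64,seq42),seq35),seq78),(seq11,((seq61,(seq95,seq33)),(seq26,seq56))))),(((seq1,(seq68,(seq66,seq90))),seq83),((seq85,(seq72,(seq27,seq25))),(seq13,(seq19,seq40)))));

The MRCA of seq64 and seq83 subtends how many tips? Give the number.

The MRCA of seq64 and seq83 is the root, so the clade is the entire tree.
That clade contains 26 terminal taxa: seq1, seq11, seq13, seq16, seq19, seq25, seq26, seq27, seq30, seq33, seq35, seq40, seq42, seq56, seq61, seq64, seq66, seq68, seq72, seq77, seq78, seq8, seq83, seq85, seq90, seq95.

26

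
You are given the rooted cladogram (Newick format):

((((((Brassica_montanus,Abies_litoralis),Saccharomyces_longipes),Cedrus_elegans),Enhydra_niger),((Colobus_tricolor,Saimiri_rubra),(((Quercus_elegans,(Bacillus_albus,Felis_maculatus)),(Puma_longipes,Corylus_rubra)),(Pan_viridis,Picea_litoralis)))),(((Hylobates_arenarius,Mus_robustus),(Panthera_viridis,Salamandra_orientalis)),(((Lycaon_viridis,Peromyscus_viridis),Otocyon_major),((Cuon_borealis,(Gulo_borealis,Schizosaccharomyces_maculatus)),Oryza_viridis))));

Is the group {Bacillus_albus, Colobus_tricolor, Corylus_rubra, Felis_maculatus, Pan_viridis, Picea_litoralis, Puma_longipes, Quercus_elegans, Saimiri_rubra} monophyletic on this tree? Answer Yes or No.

Yes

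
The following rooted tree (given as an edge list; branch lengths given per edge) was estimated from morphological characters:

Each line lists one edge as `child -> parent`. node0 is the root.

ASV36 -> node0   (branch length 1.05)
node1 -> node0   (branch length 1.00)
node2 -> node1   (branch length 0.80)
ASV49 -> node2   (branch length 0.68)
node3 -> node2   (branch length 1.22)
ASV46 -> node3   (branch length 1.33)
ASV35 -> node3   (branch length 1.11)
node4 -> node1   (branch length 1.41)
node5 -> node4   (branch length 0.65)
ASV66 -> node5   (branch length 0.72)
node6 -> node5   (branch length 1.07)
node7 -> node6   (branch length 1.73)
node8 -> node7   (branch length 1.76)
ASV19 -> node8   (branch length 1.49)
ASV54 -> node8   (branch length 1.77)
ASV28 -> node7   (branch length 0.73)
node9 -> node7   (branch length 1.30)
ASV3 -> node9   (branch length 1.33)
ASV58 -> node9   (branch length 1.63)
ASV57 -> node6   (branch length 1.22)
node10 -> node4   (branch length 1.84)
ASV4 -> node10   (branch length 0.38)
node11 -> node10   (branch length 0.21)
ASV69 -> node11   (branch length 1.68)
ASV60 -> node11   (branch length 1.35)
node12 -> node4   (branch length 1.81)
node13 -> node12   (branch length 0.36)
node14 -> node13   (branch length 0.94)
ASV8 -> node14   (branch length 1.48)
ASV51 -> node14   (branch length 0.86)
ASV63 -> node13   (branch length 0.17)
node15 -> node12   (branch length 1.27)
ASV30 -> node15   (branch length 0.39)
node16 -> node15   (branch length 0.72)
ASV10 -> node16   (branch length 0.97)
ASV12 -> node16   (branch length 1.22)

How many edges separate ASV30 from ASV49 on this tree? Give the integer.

6

The MRCA of ASV30 and ASV49 is the node subtending ((ASV49,(ASV46,ASV35)),((ASV66,(((ASV19,ASV54),ASV28,(ASV3,ASV58)),ASV57)),(ASV4,(ASV69,ASV60)),(((ASV8,ASV51),ASV63),(ASV30,(ASV10,ASV12))))).
From ASV30 up to that node: 4 branches. From ASV49 up to the same node: 2 branches. Total: 4 + 2 = 6.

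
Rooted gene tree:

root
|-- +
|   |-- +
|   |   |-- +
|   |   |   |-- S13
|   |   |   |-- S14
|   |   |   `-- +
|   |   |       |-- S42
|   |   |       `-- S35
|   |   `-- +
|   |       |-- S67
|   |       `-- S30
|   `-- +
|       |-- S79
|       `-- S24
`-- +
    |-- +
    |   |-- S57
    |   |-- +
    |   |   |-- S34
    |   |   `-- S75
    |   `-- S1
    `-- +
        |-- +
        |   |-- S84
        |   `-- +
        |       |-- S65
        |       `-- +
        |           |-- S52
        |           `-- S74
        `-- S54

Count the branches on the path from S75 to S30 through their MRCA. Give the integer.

The MRCA of S75 and S30 is the root of the tree.
From S75 up to that node: 4 branches. From S30 up to the same node: 4 branches. Total: 4 + 4 = 8.

8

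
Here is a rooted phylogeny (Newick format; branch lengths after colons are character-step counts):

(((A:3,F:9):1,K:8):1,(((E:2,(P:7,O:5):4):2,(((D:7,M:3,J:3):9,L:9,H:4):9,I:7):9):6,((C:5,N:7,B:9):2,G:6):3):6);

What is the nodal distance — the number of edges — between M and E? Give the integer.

The MRCA of M and E is the node subtending ((E,(P,O)),(((D,M,J),L,H),I)).
From M up to that node: 4 branches. From E up to the same node: 2 branches. Total: 4 + 2 = 6.

6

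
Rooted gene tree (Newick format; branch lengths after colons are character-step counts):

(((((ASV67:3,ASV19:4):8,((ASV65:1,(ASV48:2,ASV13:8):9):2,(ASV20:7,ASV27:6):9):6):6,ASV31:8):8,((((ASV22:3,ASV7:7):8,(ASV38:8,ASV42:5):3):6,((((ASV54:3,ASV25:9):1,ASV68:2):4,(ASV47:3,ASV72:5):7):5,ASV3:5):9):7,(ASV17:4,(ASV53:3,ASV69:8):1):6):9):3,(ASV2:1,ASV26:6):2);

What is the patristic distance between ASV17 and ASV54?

39

The path runs ASV17 → … → MRCA → … → ASV54; the MRCA is the node subtending ((((ASV22,ASV7),(ASV38,ASV42)),((((ASV54,ASV25),ASV68),(ASV47,ASV72)),ASV3)),(ASV17,(ASV53,ASV69))).
Branch lengths along that path: 4 + 6 + 7 + 9 + 5 + 4 + 1 + 3 = 39.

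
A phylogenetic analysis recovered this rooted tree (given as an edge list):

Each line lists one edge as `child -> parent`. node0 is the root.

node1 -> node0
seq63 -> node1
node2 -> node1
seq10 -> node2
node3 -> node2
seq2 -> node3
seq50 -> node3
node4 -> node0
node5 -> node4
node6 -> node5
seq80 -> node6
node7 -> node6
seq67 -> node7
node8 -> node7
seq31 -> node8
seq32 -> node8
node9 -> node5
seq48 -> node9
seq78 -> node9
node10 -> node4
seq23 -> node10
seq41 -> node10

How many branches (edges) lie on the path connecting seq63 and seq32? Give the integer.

8

The MRCA of seq63 and seq32 is the root of the tree.
From seq63 up to that node: 2 branches. From seq32 up to the same node: 6 branches. Total: 2 + 6 = 8.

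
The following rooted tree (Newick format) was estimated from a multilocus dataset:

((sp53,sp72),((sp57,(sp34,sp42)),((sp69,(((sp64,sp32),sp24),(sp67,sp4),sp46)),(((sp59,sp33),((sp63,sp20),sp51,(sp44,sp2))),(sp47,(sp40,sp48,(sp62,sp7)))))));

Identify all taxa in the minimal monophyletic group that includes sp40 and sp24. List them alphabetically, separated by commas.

sp2, sp20, sp24, sp32, sp33, sp4, sp40, sp44, sp46, sp47, sp48, sp51, sp59, sp62, sp63, sp64, sp67, sp69, sp7

Tracing sp40: it sits inside (sp40,sp48,(sp62,sp7)).
Tracing sp24: it sits inside ((sp64,sp32),sp24).
The smallest clade enclosing both is ((sp69,(((sp64,sp32),sp24),(sp67,sp4),sp46)),(((sp59,sp33),((sp63,sp20),sp51,(sp44,sp2))),(sp47,(sp40,sp48,(sp62,sp7))))); the answer is its 19 terminal taxa in alphabetical order.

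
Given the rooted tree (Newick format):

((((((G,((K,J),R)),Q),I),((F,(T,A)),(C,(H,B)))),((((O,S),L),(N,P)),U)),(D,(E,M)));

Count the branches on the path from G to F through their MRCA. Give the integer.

The MRCA of G and F is the node subtending ((((G,((K,J),R)),Q),I),((F,(T,A)),(C,(H,B)))).
From G up to that node: 4 branches. From F up to the same node: 3 branches. Total: 4 + 3 = 7.

7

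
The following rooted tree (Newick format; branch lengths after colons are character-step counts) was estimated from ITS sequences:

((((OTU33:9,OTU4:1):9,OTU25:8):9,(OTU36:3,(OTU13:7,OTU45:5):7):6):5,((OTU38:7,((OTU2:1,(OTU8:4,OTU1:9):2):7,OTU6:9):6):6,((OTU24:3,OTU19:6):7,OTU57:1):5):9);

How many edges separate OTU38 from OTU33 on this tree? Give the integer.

7

The MRCA of OTU38 and OTU33 is the root of the tree.
From OTU38 up to that node: 3 branches. From OTU33 up to the same node: 4 branches. Total: 3 + 4 = 7.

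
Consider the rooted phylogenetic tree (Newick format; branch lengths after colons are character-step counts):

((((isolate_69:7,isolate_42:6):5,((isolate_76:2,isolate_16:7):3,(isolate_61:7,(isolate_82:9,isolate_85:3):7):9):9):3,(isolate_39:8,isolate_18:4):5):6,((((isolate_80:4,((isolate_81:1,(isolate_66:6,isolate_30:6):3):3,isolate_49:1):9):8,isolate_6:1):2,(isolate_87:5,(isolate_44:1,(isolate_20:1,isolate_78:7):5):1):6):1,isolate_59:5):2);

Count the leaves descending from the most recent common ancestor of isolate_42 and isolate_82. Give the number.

The MRCA of isolate_42 and isolate_82 is the node subtending ((isolate_69,isolate_42),((isolate_76,isolate_16),(isolate_61,(isolate_82,isolate_85)))).
That clade contains 7 terminal taxa: isolate_16, isolate_42, isolate_61, isolate_69, isolate_76, isolate_82, isolate_85.

7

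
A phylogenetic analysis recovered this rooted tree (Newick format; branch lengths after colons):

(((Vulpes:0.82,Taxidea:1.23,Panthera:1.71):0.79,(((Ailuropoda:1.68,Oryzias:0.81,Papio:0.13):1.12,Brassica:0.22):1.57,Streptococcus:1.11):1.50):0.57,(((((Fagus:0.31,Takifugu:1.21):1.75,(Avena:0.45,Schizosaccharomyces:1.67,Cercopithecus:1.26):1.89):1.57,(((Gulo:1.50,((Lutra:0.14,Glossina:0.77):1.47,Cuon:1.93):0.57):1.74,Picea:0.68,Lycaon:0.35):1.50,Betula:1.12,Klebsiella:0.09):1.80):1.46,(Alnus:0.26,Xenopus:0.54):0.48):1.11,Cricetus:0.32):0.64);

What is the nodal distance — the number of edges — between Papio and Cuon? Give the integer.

The MRCA of Papio and Cuon is the root of the tree.
From Papio up to that node: 5 branches. From Cuon up to the same node: 8 branches. Total: 5 + 8 = 13.

13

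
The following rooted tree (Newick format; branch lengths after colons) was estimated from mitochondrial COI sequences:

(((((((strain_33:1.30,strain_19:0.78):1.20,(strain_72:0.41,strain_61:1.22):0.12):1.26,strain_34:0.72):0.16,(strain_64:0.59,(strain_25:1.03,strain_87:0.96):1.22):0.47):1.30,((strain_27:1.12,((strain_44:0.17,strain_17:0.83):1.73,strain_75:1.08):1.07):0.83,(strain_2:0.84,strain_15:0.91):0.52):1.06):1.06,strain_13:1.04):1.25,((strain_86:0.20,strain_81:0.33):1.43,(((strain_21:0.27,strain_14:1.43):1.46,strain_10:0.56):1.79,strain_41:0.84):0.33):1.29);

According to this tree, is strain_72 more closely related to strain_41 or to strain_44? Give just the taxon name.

strain_44

The MRCA of strain_72 and strain_44 subtends (((((strain_33,strain_19),(strain_72,strain_61)),strain_34),(strain_64,(strain_25,strain_87))),((strain_27,((strain_44,strain_17),strain_75)),(strain_2,strain_15))) (14 taxa).
The MRCA of strain_72 and strain_41 is the root, subtending the entire tree (21 taxa).
The first is nested inside the second, so strain_72 shares a more recent common ancestor with strain_44.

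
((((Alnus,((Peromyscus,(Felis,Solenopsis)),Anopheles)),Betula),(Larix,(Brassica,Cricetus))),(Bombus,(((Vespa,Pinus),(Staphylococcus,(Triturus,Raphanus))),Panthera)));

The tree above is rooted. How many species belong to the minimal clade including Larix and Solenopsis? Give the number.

9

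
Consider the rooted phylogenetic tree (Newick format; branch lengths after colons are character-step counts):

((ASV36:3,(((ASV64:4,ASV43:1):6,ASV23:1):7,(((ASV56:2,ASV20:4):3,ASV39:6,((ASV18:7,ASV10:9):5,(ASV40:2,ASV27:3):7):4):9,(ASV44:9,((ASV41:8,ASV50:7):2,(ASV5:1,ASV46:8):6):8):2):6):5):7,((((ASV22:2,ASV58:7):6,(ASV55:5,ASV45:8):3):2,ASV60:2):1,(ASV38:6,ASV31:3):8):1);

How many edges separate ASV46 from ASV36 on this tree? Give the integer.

7

The MRCA of ASV46 and ASV36 is the node subtending (ASV36,(((ASV64,ASV43),ASV23),(((ASV56,ASV20),ASV39,((ASV18,ASV10),(ASV40,ASV27))),(ASV44,((ASV41,ASV50),(ASV5,ASV46)))))).
From ASV46 up to that node: 6 branches. From ASV36 up to the same node: 1 branch. Total: 6 + 1 = 7.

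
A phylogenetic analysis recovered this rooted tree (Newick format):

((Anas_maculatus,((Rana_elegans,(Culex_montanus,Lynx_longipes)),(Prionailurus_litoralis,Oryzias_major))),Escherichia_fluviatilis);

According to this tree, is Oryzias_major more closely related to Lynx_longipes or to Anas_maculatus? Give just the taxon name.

Lynx_longipes

The MRCA of Oryzias_major and Lynx_longipes subtends ((Rana_elegans,(Culex_montanus,Lynx_longipes)),(Prionailurus_litoralis,Oryzias_major)) (5 taxa).
The MRCA of Oryzias_major and Anas_maculatus subtends (Anas_maculatus,((Rana_elegans,(Culex_montanus,Lynx_longipes)),(Prionailurus_litoralis,Oryzias_major))) (6 taxa).
The first is nested inside the second, so Oryzias_major shares a more recent common ancestor with Lynx_longipes.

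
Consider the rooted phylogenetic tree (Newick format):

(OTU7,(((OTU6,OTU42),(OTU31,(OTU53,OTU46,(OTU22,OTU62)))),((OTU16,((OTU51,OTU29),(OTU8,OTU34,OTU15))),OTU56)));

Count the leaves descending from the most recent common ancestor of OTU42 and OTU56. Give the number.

14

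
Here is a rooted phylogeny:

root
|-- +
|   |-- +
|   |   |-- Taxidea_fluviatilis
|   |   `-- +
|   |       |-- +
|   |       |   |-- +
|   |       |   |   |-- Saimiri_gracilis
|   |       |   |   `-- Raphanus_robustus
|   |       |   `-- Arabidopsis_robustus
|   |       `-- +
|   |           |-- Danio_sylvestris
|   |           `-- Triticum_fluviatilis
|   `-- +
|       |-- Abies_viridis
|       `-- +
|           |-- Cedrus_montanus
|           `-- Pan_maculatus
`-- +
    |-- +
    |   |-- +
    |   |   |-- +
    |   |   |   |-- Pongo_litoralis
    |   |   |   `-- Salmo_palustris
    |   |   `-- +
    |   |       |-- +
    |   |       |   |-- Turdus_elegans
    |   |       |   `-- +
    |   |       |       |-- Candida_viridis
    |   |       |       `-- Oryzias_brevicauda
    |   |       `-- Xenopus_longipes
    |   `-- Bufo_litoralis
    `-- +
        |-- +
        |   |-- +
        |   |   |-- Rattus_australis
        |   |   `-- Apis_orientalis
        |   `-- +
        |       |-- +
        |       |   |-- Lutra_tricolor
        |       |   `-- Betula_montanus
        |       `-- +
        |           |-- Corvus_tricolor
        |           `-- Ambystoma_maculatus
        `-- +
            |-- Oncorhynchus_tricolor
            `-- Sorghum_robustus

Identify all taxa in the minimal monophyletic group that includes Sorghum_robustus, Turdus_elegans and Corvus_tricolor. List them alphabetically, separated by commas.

Ambystoma_maculatus, Apis_orientalis, Betula_montanus, Bufo_litoralis, Candida_viridis, Corvus_tricolor, Lutra_tricolor, Oncorhynchus_tricolor, Oryzias_brevicauda, Pongo_litoralis, Rattus_australis, Salmo_palustris, Sorghum_robustus, Turdus_elegans, Xenopus_longipes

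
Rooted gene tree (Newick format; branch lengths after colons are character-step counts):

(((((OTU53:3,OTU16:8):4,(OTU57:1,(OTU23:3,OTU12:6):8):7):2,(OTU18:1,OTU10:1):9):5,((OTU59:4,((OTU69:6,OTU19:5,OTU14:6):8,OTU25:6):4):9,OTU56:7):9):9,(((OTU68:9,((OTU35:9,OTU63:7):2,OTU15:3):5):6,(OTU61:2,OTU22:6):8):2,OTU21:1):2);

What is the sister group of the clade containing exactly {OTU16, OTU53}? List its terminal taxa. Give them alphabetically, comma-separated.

OTU12, OTU23, OTU57

The clade containing exactly {OTU16, OTU53} attaches to the tree at the node subtending ((OTU53,OTU16),(OTU57,(OTU23,OTU12))).
The other lineage descending from that same node — the sister group — is (OTU57,(OTU23,OTU12)); its 3 tips in alphabetical order are the answer.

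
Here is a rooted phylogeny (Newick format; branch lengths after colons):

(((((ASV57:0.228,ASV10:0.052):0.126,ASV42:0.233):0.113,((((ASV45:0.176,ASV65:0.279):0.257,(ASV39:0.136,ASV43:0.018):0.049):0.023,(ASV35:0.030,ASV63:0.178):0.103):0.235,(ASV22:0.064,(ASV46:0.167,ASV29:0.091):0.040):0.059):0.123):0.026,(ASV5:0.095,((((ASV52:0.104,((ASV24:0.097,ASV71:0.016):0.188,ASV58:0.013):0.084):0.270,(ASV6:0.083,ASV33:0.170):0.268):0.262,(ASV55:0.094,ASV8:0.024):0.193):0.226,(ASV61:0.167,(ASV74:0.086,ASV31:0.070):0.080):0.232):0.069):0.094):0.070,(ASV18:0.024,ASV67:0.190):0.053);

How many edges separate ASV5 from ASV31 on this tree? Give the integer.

5

The MRCA of ASV5 and ASV31 is the node subtending (ASV5,((((ASV52,((ASV24,ASV71),ASV58)),(ASV6,ASV33)),(ASV55,ASV8)),(ASV61,(ASV74,ASV31)))).
From ASV5 up to that node: 1 branch. From ASV31 up to the same node: 4 branches. Total: 1 + 4 = 5.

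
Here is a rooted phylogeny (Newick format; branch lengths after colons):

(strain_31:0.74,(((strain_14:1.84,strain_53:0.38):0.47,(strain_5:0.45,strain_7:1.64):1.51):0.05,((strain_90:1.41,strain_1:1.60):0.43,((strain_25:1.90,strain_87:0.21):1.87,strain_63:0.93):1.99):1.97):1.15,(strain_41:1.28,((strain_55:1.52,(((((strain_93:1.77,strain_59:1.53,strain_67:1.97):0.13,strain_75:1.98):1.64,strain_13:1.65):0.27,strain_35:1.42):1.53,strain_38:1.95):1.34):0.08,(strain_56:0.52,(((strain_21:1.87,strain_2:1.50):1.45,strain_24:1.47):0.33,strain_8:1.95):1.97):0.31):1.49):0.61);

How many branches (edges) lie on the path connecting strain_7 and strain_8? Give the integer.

9

The MRCA of strain_7 and strain_8 is the root of the tree.
From strain_7 up to that node: 4 branches. From strain_8 up to the same node: 5 branches. Total: 4 + 5 = 9.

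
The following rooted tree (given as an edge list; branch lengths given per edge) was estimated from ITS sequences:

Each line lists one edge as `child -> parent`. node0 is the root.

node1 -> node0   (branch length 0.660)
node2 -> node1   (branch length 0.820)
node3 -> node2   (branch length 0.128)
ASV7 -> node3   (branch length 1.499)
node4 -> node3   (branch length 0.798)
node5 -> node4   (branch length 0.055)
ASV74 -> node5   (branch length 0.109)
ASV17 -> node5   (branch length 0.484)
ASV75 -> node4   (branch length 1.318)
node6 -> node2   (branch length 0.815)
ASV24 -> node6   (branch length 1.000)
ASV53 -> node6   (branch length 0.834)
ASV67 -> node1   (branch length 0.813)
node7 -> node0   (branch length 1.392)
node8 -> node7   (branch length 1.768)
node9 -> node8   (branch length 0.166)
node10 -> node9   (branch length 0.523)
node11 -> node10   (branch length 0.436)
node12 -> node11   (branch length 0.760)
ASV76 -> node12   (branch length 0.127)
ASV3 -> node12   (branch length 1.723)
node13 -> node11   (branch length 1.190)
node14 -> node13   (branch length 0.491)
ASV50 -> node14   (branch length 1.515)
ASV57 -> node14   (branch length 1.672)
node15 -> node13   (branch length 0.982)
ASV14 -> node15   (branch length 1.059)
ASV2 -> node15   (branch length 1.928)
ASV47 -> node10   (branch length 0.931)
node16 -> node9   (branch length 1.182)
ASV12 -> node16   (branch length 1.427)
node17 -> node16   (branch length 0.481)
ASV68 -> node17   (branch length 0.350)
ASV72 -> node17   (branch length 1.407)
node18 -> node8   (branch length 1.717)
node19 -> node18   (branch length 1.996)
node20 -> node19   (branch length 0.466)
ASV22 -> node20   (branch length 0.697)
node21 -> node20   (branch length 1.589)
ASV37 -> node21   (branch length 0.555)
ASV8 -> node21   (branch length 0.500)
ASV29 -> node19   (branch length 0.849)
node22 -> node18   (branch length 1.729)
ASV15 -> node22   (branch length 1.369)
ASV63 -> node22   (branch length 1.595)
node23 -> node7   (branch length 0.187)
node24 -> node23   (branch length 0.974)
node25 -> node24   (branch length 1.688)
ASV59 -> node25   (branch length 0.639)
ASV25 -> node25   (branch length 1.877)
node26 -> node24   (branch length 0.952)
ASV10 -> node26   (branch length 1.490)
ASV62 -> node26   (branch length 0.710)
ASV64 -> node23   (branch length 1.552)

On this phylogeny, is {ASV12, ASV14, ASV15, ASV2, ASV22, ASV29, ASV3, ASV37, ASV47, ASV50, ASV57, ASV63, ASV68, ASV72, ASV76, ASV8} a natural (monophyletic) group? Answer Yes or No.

Yes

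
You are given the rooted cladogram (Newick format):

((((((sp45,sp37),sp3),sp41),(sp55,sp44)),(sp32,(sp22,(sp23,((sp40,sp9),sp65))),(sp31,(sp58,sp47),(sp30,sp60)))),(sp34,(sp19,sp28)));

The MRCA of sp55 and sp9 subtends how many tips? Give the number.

The MRCA of sp55 and sp9 is the node subtending (((((sp45,sp37),sp3),sp41),(sp55,sp44)),(sp32,(sp22,(sp23,((sp40,sp9),sp65))),(sp31,(sp58,sp47),(sp30,sp60)))).
That clade contains 17 terminal taxa: sp22, sp23, sp3, sp30, sp31, sp32, sp37, sp40, sp41, sp44, sp45, sp47, sp55, sp58, sp60, sp65, sp9.

17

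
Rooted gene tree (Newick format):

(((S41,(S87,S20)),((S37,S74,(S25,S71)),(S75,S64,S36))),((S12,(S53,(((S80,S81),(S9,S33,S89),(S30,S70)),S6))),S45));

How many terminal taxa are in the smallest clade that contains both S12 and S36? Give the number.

21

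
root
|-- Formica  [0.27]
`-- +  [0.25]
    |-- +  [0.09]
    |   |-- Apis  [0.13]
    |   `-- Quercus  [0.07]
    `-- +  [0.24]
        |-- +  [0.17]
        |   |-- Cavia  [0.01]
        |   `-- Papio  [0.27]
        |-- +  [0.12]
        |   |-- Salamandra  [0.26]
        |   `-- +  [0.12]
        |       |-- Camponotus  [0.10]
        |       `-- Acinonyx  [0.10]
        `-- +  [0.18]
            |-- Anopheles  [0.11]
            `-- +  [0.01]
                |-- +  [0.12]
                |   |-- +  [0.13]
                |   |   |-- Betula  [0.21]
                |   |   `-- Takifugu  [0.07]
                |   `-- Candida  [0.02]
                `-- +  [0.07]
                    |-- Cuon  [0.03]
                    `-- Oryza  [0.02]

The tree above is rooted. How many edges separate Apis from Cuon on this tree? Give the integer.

7

The MRCA of Apis and Cuon is the node subtending ((Apis,Quercus),((Cavia,Papio),(Salamandra,(Camponotus,Acinonyx)),(Anopheles,(((Betula,Takifugu),Candida),(Cuon,Oryza))))).
From Apis up to that node: 2 branches. From Cuon up to the same node: 5 branches. Total: 2 + 5 = 7.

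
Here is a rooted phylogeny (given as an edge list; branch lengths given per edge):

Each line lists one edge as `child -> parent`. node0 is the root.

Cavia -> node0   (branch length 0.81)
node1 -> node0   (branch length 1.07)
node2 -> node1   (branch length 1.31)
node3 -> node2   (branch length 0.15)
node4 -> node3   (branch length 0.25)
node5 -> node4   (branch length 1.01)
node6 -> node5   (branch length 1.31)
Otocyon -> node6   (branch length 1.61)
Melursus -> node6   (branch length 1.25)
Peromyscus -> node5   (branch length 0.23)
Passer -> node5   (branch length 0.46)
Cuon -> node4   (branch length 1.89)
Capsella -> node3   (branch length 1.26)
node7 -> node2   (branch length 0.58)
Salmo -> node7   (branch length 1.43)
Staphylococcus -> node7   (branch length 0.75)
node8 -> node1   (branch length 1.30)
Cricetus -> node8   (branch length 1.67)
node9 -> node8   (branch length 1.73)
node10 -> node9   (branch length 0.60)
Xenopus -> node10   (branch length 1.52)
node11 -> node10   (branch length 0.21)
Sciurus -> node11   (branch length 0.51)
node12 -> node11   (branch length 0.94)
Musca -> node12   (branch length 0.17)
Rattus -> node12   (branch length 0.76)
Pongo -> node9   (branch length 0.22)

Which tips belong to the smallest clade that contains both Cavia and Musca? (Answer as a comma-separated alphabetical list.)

Capsella, Cavia, Cricetus, Cuon, Melursus, Musca, Otocyon, Passer, Peromyscus, Pongo, Rattus, Salmo, Sciurus, Staphylococcus, Xenopus

Tracing Cavia: it attaches directly to the root.
Tracing Musca: it sits inside (Musca,Rattus).
The smallest clade enclosing both is the whole tree (their MRCA is the root), so the answer is all 15 tips in alphabetical order.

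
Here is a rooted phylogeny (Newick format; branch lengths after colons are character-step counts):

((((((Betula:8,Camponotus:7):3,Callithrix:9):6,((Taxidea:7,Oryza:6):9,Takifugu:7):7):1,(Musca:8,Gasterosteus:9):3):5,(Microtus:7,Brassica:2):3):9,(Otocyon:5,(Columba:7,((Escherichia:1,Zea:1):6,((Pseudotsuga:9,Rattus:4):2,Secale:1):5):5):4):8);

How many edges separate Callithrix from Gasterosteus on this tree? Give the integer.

The MRCA of Callithrix and Gasterosteus is the node subtending ((((Betula,Camponotus),Callithrix),((Taxidea,Oryza),Takifugu)),(Musca,Gasterosteus)).
From Callithrix up to that node: 3 branches. From Gasterosteus up to the same node: 2 branches. Total: 3 + 2 = 5.

5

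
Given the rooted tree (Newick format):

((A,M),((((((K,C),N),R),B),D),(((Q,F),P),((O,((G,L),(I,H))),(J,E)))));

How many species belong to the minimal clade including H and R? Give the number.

16

The MRCA of H and R is the node subtending ((((((K,C),N),R),B),D),(((Q,F),P),((O,((G,L),(I,H))),(J,E)))).
That clade contains 16 terminal taxa: B, C, D, E, F, G, H, I, J, K, L, N, O, P, Q, R.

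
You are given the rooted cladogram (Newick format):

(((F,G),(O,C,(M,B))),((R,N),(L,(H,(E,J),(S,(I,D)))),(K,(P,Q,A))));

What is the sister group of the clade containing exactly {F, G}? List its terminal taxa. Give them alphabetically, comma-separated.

B, C, M, O

The clade containing exactly {F, G} attaches to the tree at the node subtending ((F,G),(O,C,(M,B))).
The other lineage descending from that same node — the sister group — is (O,C,(M,B)); its 4 tips in alphabetical order are the answer.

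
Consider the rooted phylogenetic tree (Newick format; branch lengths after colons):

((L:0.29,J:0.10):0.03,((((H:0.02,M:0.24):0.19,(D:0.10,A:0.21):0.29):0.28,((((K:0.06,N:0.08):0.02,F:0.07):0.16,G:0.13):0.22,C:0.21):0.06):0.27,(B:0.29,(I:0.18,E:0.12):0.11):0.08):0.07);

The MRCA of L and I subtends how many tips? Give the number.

14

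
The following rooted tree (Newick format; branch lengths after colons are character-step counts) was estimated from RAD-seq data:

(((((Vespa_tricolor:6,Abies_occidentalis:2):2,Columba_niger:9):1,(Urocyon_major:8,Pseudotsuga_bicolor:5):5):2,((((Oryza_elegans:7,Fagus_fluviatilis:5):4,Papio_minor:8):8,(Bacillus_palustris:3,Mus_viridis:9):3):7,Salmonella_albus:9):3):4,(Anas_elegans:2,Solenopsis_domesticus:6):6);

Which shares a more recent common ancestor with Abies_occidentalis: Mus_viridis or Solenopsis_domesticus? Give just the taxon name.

The MRCA of Abies_occidentalis and Mus_viridis subtends ((((Vespa_tricolor,Abies_occidentalis),Columba_niger),(Urocyon_major,Pseudotsuga_bicolor)),((((Oryza_elegans,Fagus_fluviatilis),Papio_minor),(Bacillus_palustris,Mus_viridis)),Salmonella_albus)) (11 taxa).
The MRCA of Abies_occidentalis and Solenopsis_domesticus is the root, subtending the entire tree (13 taxa).
The first is nested inside the second, so Abies_occidentalis shares a more recent common ancestor with Mus_viridis.

Mus_viridis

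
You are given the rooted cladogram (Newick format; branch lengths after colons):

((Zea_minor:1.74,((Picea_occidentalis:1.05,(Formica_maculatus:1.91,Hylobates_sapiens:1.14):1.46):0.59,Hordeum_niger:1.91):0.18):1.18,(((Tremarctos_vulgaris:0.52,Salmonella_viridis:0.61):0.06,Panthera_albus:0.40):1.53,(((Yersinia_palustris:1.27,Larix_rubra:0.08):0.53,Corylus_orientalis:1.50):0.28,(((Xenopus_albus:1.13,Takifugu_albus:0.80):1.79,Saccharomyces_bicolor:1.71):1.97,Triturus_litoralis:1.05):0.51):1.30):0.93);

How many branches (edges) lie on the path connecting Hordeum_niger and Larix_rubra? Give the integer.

8

The MRCA of Hordeum_niger and Larix_rubra is the root of the tree.
From Hordeum_niger up to that node: 3 branches. From Larix_rubra up to the same node: 5 branches. Total: 3 + 5 = 8.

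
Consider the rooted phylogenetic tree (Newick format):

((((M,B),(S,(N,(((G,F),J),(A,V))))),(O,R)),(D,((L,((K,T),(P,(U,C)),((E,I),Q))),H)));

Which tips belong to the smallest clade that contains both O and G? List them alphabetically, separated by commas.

Tracing O: it sits inside (O,R).
Tracing G: it sits inside (G,F).
The smallest clade enclosing both is (((M,B),(S,(N,(((G,F),J),(A,V))))),(O,R)); the answer is its 11 terminal taxa in alphabetical order.

A, B, F, G, J, M, N, O, R, S, V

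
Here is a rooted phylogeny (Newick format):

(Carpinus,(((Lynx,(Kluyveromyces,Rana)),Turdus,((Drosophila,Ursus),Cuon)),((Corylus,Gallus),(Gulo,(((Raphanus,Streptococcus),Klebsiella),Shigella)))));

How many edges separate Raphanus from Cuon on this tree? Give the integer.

The MRCA of Raphanus and Cuon is the node subtending (((Lynx,(Kluyveromyces,Rana)),Turdus,((Drosophila,Ursus),Cuon)),((Corylus,Gallus),(Gulo,(((Raphanus,Streptococcus),Klebsiella),Shigella)))).
From Raphanus up to that node: 6 branches. From Cuon up to the same node: 3 branches. Total: 6 + 3 = 9.

9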